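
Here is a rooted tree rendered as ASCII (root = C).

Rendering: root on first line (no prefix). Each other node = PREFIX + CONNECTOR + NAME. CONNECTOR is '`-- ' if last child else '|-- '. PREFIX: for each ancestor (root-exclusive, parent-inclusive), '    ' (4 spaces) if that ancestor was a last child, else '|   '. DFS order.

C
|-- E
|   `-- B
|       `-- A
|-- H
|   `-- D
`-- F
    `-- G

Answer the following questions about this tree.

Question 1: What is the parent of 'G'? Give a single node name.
Scan adjacency: G appears as child of F

Answer: F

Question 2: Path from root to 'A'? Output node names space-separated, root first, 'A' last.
Walk down from root: C -> E -> B -> A

Answer: C E B A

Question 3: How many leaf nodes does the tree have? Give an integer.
Leaves (nodes with no children): A, D, G

Answer: 3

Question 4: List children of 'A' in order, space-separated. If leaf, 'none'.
Answer: none

Derivation:
Node A's children (from adjacency): (leaf)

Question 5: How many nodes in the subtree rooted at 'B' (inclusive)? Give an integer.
Answer: 2

Derivation:
Subtree rooted at B contains: A, B
Count = 2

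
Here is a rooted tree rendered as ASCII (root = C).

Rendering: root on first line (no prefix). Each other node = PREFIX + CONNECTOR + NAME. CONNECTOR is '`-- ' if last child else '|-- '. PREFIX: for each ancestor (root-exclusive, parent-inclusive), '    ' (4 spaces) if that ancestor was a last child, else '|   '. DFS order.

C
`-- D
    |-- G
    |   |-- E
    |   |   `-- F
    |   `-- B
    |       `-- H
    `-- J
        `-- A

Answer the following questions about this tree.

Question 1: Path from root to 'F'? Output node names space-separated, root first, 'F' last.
Answer: C D G E F

Derivation:
Walk down from root: C -> D -> G -> E -> F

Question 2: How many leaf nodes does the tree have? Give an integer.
Leaves (nodes with no children): A, F, H

Answer: 3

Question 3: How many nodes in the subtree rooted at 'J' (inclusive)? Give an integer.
Subtree rooted at J contains: A, J
Count = 2

Answer: 2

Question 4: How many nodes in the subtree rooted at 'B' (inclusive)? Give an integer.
Subtree rooted at B contains: B, H
Count = 2

Answer: 2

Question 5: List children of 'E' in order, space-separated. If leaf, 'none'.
Answer: F

Derivation:
Node E's children (from adjacency): F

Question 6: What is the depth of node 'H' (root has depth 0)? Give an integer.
Path from root to H: C -> D -> G -> B -> H
Depth = number of edges = 4

Answer: 4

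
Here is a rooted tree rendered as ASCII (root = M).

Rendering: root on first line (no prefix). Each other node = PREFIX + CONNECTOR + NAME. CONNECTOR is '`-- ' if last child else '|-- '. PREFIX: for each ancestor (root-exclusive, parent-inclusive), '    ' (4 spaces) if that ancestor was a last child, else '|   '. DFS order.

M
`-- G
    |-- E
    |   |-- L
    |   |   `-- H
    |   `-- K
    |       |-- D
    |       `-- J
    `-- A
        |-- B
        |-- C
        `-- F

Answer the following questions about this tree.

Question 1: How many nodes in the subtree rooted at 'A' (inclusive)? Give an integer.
Answer: 4

Derivation:
Subtree rooted at A contains: A, B, C, F
Count = 4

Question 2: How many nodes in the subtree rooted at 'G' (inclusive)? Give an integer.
Subtree rooted at G contains: A, B, C, D, E, F, G, H, J, K, L
Count = 11

Answer: 11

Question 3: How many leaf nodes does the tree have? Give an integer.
Answer: 6

Derivation:
Leaves (nodes with no children): B, C, D, F, H, J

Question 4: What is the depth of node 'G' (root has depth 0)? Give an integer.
Answer: 1

Derivation:
Path from root to G: M -> G
Depth = number of edges = 1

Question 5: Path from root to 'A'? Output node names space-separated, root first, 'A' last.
Answer: M G A

Derivation:
Walk down from root: M -> G -> A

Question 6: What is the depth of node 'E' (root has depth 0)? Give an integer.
Answer: 2

Derivation:
Path from root to E: M -> G -> E
Depth = number of edges = 2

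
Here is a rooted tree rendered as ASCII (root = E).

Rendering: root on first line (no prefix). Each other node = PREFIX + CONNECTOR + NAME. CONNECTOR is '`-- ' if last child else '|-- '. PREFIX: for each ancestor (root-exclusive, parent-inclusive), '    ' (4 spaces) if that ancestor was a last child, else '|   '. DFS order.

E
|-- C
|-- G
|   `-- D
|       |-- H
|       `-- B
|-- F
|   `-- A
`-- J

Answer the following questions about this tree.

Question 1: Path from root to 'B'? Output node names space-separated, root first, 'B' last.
Walk down from root: E -> G -> D -> B

Answer: E G D B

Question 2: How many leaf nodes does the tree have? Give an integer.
Leaves (nodes with no children): A, B, C, H, J

Answer: 5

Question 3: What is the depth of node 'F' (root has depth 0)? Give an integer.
Path from root to F: E -> F
Depth = number of edges = 1

Answer: 1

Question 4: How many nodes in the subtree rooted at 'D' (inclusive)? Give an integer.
Answer: 3

Derivation:
Subtree rooted at D contains: B, D, H
Count = 3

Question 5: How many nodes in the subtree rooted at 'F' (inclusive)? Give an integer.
Answer: 2

Derivation:
Subtree rooted at F contains: A, F
Count = 2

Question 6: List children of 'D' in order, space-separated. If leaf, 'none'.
Node D's children (from adjacency): H, B

Answer: H B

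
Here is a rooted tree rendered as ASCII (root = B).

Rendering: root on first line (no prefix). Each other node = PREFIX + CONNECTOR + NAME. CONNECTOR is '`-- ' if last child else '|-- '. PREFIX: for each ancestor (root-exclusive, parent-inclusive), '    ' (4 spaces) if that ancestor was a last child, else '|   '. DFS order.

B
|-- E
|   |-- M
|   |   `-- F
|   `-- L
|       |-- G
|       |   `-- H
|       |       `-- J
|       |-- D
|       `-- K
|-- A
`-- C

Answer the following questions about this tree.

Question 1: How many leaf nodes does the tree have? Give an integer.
Answer: 6

Derivation:
Leaves (nodes with no children): A, C, D, F, J, K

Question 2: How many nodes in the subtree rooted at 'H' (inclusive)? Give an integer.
Answer: 2

Derivation:
Subtree rooted at H contains: H, J
Count = 2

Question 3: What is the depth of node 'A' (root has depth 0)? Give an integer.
Path from root to A: B -> A
Depth = number of edges = 1

Answer: 1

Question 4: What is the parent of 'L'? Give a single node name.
Answer: E

Derivation:
Scan adjacency: L appears as child of E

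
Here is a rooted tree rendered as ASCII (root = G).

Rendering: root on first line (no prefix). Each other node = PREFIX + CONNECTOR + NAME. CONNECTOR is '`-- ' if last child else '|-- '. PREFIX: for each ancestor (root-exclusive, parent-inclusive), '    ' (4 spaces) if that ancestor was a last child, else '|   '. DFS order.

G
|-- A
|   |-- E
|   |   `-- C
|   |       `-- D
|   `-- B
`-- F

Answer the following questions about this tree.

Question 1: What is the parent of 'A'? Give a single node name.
Answer: G

Derivation:
Scan adjacency: A appears as child of G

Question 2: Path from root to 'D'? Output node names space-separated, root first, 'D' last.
Answer: G A E C D

Derivation:
Walk down from root: G -> A -> E -> C -> D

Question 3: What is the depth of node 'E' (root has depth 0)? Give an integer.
Path from root to E: G -> A -> E
Depth = number of edges = 2

Answer: 2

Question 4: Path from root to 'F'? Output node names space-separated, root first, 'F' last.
Walk down from root: G -> F

Answer: G F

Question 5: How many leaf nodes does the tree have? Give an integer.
Leaves (nodes with no children): B, D, F

Answer: 3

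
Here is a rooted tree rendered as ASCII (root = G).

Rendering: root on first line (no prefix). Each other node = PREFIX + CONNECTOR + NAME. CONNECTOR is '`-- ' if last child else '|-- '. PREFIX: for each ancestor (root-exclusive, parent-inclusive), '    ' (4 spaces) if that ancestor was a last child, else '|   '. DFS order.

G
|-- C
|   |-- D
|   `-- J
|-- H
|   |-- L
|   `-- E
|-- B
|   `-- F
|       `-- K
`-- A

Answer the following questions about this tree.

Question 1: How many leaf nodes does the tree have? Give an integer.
Leaves (nodes with no children): A, D, E, J, K, L

Answer: 6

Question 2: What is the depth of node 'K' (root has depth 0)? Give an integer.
Answer: 3

Derivation:
Path from root to K: G -> B -> F -> K
Depth = number of edges = 3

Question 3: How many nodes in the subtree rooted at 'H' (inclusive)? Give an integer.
Answer: 3

Derivation:
Subtree rooted at H contains: E, H, L
Count = 3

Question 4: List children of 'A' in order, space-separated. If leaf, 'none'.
Answer: none

Derivation:
Node A's children (from adjacency): (leaf)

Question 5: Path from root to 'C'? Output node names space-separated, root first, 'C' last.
Answer: G C

Derivation:
Walk down from root: G -> C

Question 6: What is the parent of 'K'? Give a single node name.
Scan adjacency: K appears as child of F

Answer: F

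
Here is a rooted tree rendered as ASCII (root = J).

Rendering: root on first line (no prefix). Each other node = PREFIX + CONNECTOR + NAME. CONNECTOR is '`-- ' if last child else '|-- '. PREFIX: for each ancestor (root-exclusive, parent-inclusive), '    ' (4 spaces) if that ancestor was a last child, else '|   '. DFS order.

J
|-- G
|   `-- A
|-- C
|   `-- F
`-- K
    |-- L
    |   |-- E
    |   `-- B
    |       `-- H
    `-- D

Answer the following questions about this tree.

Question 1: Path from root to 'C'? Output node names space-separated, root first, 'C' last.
Answer: J C

Derivation:
Walk down from root: J -> C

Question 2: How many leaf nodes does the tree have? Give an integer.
Answer: 5

Derivation:
Leaves (nodes with no children): A, D, E, F, H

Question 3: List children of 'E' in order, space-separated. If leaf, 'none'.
Node E's children (from adjacency): (leaf)

Answer: none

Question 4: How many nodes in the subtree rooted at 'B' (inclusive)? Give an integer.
Subtree rooted at B contains: B, H
Count = 2

Answer: 2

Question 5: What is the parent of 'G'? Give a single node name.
Scan adjacency: G appears as child of J

Answer: J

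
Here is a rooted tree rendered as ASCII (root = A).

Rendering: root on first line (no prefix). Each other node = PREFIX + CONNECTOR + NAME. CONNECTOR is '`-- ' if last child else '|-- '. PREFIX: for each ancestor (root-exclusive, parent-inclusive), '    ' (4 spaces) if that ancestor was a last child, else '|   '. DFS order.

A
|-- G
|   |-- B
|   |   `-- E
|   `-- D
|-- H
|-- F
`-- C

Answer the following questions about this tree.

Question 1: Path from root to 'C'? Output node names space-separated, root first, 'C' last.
Walk down from root: A -> C

Answer: A C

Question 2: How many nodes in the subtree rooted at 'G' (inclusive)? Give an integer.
Subtree rooted at G contains: B, D, E, G
Count = 4

Answer: 4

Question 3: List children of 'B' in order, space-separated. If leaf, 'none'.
Answer: E

Derivation:
Node B's children (from adjacency): E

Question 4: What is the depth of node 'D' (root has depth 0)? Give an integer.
Path from root to D: A -> G -> D
Depth = number of edges = 2

Answer: 2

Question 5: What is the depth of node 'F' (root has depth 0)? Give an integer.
Path from root to F: A -> F
Depth = number of edges = 1

Answer: 1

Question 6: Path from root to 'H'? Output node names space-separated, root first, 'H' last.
Walk down from root: A -> H

Answer: A H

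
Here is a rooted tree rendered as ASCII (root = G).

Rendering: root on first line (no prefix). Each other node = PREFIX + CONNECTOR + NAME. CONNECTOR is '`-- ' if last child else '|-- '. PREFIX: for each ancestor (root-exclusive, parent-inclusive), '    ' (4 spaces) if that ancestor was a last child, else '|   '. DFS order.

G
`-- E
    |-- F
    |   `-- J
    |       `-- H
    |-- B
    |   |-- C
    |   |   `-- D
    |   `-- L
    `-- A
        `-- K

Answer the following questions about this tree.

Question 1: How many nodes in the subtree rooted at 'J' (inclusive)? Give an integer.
Answer: 2

Derivation:
Subtree rooted at J contains: H, J
Count = 2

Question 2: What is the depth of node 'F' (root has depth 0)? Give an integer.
Answer: 2

Derivation:
Path from root to F: G -> E -> F
Depth = number of edges = 2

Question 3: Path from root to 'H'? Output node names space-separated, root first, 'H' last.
Walk down from root: G -> E -> F -> J -> H

Answer: G E F J H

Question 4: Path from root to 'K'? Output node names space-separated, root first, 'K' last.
Walk down from root: G -> E -> A -> K

Answer: G E A K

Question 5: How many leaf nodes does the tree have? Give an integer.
Answer: 4

Derivation:
Leaves (nodes with no children): D, H, K, L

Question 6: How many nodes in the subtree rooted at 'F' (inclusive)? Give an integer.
Subtree rooted at F contains: F, H, J
Count = 3

Answer: 3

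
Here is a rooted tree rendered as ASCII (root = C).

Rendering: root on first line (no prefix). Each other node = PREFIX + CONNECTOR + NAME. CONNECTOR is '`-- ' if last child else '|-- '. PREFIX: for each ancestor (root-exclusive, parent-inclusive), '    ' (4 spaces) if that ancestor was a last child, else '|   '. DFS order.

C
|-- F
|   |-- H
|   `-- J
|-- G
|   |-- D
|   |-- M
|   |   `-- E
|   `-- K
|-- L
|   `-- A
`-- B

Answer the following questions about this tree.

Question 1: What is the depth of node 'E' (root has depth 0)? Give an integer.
Path from root to E: C -> G -> M -> E
Depth = number of edges = 3

Answer: 3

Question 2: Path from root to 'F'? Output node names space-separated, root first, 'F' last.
Walk down from root: C -> F

Answer: C F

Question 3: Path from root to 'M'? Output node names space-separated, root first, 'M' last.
Answer: C G M

Derivation:
Walk down from root: C -> G -> M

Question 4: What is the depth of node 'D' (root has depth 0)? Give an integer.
Answer: 2

Derivation:
Path from root to D: C -> G -> D
Depth = number of edges = 2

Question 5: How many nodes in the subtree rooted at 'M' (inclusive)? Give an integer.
Subtree rooted at M contains: E, M
Count = 2

Answer: 2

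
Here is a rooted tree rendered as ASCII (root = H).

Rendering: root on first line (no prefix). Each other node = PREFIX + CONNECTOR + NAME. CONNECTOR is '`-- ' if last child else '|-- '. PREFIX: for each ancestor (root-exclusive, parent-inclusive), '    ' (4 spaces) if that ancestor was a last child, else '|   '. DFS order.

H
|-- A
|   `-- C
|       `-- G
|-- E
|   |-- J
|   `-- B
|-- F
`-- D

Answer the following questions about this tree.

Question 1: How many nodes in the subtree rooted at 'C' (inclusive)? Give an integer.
Subtree rooted at C contains: C, G
Count = 2

Answer: 2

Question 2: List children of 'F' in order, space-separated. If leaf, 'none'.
Node F's children (from adjacency): (leaf)

Answer: none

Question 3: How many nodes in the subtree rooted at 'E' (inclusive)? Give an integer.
Answer: 3

Derivation:
Subtree rooted at E contains: B, E, J
Count = 3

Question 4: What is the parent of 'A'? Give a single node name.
Answer: H

Derivation:
Scan adjacency: A appears as child of H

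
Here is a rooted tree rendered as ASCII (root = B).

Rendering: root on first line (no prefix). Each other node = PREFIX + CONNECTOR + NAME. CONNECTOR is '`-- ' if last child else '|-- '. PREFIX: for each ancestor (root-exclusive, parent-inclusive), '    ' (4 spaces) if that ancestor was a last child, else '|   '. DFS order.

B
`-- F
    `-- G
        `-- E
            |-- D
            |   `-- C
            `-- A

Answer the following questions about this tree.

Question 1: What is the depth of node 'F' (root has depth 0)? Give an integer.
Path from root to F: B -> F
Depth = number of edges = 1

Answer: 1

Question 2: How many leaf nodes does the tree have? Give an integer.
Leaves (nodes with no children): A, C

Answer: 2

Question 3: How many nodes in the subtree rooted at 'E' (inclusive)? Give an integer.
Subtree rooted at E contains: A, C, D, E
Count = 4

Answer: 4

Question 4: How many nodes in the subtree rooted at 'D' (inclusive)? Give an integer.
Answer: 2

Derivation:
Subtree rooted at D contains: C, D
Count = 2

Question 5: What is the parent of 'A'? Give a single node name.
Scan adjacency: A appears as child of E

Answer: E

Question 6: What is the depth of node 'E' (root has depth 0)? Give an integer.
Path from root to E: B -> F -> G -> E
Depth = number of edges = 3

Answer: 3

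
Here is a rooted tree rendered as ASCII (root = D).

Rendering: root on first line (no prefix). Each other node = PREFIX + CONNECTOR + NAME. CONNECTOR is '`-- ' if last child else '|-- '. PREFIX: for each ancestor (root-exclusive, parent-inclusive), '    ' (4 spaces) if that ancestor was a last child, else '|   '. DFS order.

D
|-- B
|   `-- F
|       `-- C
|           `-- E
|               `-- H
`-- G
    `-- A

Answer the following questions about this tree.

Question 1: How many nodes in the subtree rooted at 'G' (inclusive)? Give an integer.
Subtree rooted at G contains: A, G
Count = 2

Answer: 2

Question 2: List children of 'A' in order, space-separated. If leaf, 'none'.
Answer: none

Derivation:
Node A's children (from adjacency): (leaf)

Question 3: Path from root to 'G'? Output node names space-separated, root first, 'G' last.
Answer: D G

Derivation:
Walk down from root: D -> G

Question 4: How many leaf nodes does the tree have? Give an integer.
Leaves (nodes with no children): A, H

Answer: 2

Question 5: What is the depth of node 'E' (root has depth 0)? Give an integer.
Path from root to E: D -> B -> F -> C -> E
Depth = number of edges = 4

Answer: 4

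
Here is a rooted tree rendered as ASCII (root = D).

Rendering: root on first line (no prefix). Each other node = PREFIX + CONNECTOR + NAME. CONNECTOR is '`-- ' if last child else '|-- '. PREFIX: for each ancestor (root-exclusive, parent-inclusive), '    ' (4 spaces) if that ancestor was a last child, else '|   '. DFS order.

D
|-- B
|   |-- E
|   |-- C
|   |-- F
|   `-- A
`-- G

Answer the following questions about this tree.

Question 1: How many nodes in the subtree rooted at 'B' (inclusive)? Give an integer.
Answer: 5

Derivation:
Subtree rooted at B contains: A, B, C, E, F
Count = 5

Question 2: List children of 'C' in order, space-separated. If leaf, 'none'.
Answer: none

Derivation:
Node C's children (from adjacency): (leaf)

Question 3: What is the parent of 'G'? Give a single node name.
Scan adjacency: G appears as child of D

Answer: D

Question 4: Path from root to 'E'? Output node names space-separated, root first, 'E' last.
Walk down from root: D -> B -> E

Answer: D B E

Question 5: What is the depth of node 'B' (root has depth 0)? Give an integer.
Answer: 1

Derivation:
Path from root to B: D -> B
Depth = number of edges = 1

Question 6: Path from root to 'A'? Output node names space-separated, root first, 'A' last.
Answer: D B A

Derivation:
Walk down from root: D -> B -> A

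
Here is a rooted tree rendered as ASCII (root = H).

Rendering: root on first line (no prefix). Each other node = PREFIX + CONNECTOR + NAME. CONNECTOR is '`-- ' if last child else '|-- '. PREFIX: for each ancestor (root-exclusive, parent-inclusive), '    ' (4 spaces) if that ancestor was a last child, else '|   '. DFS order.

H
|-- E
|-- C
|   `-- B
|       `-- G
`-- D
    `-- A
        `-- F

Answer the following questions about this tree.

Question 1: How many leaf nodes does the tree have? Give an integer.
Leaves (nodes with no children): E, F, G

Answer: 3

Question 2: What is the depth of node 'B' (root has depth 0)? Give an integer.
Answer: 2

Derivation:
Path from root to B: H -> C -> B
Depth = number of edges = 2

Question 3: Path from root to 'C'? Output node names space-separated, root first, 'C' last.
Walk down from root: H -> C

Answer: H C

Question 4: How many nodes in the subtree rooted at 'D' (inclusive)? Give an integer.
Subtree rooted at D contains: A, D, F
Count = 3

Answer: 3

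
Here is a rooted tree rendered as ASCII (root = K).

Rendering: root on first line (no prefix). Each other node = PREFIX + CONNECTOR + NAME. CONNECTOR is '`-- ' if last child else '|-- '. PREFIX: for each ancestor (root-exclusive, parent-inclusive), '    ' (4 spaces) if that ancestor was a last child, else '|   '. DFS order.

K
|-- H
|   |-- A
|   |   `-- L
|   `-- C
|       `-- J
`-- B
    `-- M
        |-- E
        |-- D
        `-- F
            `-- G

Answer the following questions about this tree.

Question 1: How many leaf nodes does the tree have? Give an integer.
Answer: 5

Derivation:
Leaves (nodes with no children): D, E, G, J, L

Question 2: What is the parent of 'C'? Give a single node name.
Answer: H

Derivation:
Scan adjacency: C appears as child of H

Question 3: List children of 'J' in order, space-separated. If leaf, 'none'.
Answer: none

Derivation:
Node J's children (from adjacency): (leaf)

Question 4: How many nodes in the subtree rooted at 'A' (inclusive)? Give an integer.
Answer: 2

Derivation:
Subtree rooted at A contains: A, L
Count = 2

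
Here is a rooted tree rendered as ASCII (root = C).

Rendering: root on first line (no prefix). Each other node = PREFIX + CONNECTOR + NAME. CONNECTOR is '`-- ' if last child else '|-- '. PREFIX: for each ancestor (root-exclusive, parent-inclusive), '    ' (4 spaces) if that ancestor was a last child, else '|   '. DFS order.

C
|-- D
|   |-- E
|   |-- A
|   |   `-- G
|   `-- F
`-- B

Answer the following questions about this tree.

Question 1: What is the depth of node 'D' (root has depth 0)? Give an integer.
Path from root to D: C -> D
Depth = number of edges = 1

Answer: 1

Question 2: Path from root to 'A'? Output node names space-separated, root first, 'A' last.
Walk down from root: C -> D -> A

Answer: C D A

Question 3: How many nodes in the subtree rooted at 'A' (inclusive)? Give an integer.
Subtree rooted at A contains: A, G
Count = 2

Answer: 2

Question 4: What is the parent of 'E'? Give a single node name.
Answer: D

Derivation:
Scan adjacency: E appears as child of D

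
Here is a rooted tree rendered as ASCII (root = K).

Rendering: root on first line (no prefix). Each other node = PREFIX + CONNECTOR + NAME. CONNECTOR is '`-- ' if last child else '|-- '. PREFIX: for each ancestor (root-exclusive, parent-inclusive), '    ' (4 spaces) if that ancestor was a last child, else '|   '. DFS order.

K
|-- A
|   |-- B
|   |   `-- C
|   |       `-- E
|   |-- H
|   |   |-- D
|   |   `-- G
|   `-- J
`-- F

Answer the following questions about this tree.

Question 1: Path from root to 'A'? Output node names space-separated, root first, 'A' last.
Answer: K A

Derivation:
Walk down from root: K -> A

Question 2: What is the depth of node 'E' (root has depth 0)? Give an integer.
Path from root to E: K -> A -> B -> C -> E
Depth = number of edges = 4

Answer: 4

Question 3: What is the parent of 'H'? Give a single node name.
Answer: A

Derivation:
Scan adjacency: H appears as child of A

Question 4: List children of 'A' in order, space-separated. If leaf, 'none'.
Answer: B H J

Derivation:
Node A's children (from adjacency): B, H, J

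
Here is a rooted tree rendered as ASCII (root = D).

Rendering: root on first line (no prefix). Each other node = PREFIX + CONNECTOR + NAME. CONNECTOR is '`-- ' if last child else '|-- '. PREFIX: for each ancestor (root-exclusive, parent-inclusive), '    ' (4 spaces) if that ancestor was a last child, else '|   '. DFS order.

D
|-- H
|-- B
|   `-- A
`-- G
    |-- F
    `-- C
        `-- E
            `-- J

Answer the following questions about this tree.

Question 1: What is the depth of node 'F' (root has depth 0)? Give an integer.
Answer: 2

Derivation:
Path from root to F: D -> G -> F
Depth = number of edges = 2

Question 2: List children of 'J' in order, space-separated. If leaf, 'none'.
Node J's children (from adjacency): (leaf)

Answer: none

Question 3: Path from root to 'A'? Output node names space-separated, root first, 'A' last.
Walk down from root: D -> B -> A

Answer: D B A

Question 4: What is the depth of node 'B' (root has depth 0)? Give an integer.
Path from root to B: D -> B
Depth = number of edges = 1

Answer: 1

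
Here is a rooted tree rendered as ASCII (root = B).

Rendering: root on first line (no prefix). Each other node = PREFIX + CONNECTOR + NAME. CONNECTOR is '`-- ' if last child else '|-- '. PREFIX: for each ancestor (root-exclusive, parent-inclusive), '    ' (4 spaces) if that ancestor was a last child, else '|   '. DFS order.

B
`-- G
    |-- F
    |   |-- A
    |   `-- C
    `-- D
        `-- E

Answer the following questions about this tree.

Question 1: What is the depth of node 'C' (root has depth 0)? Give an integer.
Answer: 3

Derivation:
Path from root to C: B -> G -> F -> C
Depth = number of edges = 3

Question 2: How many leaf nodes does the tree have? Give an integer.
Leaves (nodes with no children): A, C, E

Answer: 3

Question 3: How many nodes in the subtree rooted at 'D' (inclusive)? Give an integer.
Answer: 2

Derivation:
Subtree rooted at D contains: D, E
Count = 2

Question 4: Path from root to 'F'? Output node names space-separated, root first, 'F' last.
Answer: B G F

Derivation:
Walk down from root: B -> G -> F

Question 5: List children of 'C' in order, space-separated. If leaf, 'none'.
Answer: none

Derivation:
Node C's children (from adjacency): (leaf)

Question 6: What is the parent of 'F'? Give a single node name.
Scan adjacency: F appears as child of G

Answer: G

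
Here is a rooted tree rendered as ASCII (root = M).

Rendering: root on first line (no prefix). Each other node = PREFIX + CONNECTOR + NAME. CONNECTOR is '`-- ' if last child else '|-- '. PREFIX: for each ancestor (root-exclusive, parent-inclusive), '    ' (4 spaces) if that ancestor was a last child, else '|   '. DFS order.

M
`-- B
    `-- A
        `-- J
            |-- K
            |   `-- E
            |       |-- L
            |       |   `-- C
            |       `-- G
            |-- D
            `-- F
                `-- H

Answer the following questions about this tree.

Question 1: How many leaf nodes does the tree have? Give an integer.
Leaves (nodes with no children): C, D, G, H

Answer: 4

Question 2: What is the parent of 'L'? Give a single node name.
Scan adjacency: L appears as child of E

Answer: E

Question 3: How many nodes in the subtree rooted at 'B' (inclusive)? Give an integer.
Subtree rooted at B contains: A, B, C, D, E, F, G, H, J, K, L
Count = 11

Answer: 11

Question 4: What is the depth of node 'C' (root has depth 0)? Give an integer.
Path from root to C: M -> B -> A -> J -> K -> E -> L -> C
Depth = number of edges = 7

Answer: 7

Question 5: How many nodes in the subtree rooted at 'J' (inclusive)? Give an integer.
Answer: 9

Derivation:
Subtree rooted at J contains: C, D, E, F, G, H, J, K, L
Count = 9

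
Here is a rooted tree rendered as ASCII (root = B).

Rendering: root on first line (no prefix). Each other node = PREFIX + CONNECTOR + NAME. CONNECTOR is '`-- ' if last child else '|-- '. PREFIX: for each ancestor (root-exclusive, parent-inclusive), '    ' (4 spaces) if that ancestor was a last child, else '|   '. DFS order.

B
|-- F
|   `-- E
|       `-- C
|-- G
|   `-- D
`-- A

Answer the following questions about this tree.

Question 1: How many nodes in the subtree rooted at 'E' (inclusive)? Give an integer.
Answer: 2

Derivation:
Subtree rooted at E contains: C, E
Count = 2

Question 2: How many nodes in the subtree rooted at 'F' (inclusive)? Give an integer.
Subtree rooted at F contains: C, E, F
Count = 3

Answer: 3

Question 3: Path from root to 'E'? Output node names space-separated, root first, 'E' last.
Answer: B F E

Derivation:
Walk down from root: B -> F -> E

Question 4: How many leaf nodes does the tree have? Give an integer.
Answer: 3

Derivation:
Leaves (nodes with no children): A, C, D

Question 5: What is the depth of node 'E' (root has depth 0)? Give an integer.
Path from root to E: B -> F -> E
Depth = number of edges = 2

Answer: 2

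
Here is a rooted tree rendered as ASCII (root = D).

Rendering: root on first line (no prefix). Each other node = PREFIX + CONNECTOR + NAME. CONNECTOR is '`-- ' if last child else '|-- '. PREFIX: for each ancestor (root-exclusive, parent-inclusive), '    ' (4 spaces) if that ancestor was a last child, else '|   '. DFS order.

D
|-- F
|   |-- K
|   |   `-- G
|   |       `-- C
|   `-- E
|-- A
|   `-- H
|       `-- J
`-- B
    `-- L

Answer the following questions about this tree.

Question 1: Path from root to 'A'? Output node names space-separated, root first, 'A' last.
Walk down from root: D -> A

Answer: D A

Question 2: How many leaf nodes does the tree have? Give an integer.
Answer: 4

Derivation:
Leaves (nodes with no children): C, E, J, L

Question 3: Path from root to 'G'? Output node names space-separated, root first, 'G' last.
Answer: D F K G

Derivation:
Walk down from root: D -> F -> K -> G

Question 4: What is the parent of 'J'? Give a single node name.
Scan adjacency: J appears as child of H

Answer: H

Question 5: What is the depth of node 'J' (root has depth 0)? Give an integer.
Path from root to J: D -> A -> H -> J
Depth = number of edges = 3

Answer: 3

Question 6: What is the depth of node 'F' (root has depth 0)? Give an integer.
Answer: 1

Derivation:
Path from root to F: D -> F
Depth = number of edges = 1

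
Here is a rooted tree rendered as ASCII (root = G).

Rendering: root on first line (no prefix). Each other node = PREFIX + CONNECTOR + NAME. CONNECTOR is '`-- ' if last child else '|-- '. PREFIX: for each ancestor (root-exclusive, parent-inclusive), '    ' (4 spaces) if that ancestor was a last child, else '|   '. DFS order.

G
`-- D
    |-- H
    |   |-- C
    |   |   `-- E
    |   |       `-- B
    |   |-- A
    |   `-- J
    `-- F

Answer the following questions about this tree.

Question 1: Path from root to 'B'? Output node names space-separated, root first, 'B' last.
Answer: G D H C E B

Derivation:
Walk down from root: G -> D -> H -> C -> E -> B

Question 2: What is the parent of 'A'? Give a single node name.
Answer: H

Derivation:
Scan adjacency: A appears as child of H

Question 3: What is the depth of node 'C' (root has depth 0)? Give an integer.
Answer: 3

Derivation:
Path from root to C: G -> D -> H -> C
Depth = number of edges = 3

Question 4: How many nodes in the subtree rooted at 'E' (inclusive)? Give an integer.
Answer: 2

Derivation:
Subtree rooted at E contains: B, E
Count = 2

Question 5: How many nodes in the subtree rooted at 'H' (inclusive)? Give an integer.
Answer: 6

Derivation:
Subtree rooted at H contains: A, B, C, E, H, J
Count = 6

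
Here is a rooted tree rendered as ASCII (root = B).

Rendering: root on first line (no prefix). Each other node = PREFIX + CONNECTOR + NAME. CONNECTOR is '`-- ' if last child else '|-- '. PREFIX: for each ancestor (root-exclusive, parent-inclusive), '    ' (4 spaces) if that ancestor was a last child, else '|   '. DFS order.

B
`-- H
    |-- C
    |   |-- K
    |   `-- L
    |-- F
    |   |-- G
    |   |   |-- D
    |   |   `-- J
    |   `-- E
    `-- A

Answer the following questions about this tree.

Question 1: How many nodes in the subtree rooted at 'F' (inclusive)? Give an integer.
Answer: 5

Derivation:
Subtree rooted at F contains: D, E, F, G, J
Count = 5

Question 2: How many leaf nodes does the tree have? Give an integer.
Answer: 6

Derivation:
Leaves (nodes with no children): A, D, E, J, K, L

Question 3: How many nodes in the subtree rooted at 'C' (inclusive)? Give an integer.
Subtree rooted at C contains: C, K, L
Count = 3

Answer: 3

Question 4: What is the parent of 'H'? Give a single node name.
Scan adjacency: H appears as child of B

Answer: B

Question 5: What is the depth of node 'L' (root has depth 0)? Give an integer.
Answer: 3

Derivation:
Path from root to L: B -> H -> C -> L
Depth = number of edges = 3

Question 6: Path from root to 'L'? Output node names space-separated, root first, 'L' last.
Answer: B H C L

Derivation:
Walk down from root: B -> H -> C -> L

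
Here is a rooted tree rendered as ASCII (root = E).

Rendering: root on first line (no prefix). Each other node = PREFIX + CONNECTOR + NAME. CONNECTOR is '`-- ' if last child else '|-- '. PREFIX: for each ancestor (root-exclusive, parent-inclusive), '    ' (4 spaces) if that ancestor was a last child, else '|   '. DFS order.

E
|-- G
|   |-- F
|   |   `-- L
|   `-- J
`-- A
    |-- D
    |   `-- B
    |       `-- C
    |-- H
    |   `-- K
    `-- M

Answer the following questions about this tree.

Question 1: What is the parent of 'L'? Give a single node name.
Answer: F

Derivation:
Scan adjacency: L appears as child of F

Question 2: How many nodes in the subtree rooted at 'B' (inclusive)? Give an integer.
Subtree rooted at B contains: B, C
Count = 2

Answer: 2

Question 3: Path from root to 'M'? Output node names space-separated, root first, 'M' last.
Answer: E A M

Derivation:
Walk down from root: E -> A -> M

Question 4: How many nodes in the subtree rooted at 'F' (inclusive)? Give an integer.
Subtree rooted at F contains: F, L
Count = 2

Answer: 2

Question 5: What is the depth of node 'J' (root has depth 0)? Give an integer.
Path from root to J: E -> G -> J
Depth = number of edges = 2

Answer: 2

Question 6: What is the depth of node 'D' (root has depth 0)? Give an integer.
Answer: 2

Derivation:
Path from root to D: E -> A -> D
Depth = number of edges = 2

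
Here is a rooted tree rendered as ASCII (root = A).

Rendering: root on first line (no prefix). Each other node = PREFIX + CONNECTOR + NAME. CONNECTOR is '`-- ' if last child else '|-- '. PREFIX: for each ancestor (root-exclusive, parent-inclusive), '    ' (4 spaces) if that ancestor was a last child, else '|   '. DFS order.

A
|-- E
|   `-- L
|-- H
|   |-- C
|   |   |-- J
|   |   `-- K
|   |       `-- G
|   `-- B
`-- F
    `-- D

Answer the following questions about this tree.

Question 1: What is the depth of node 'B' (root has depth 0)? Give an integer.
Path from root to B: A -> H -> B
Depth = number of edges = 2

Answer: 2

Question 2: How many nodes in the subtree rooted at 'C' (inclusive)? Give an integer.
Answer: 4

Derivation:
Subtree rooted at C contains: C, G, J, K
Count = 4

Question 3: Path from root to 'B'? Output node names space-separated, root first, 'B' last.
Walk down from root: A -> H -> B

Answer: A H B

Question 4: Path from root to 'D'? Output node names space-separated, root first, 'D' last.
Walk down from root: A -> F -> D

Answer: A F D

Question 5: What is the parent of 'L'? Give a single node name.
Answer: E

Derivation:
Scan adjacency: L appears as child of E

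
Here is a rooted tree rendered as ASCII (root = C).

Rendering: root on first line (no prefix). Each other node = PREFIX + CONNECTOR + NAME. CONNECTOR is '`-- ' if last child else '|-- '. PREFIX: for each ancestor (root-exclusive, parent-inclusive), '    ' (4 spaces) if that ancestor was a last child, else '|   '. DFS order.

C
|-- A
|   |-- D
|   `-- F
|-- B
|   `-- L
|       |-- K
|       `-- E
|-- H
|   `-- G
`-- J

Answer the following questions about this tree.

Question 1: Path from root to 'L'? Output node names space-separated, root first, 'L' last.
Walk down from root: C -> B -> L

Answer: C B L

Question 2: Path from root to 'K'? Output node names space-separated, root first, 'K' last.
Walk down from root: C -> B -> L -> K

Answer: C B L K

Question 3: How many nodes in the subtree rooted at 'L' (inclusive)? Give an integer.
Subtree rooted at L contains: E, K, L
Count = 3

Answer: 3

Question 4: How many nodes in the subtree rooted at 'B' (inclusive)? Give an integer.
Subtree rooted at B contains: B, E, K, L
Count = 4

Answer: 4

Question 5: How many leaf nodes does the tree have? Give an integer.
Answer: 6

Derivation:
Leaves (nodes with no children): D, E, F, G, J, K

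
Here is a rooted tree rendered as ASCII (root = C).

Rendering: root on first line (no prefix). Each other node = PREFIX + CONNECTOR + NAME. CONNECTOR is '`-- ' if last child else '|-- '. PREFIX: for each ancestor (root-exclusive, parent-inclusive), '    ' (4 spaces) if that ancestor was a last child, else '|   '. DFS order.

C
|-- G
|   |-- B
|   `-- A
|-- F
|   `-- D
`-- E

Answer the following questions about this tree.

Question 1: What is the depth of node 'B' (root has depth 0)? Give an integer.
Path from root to B: C -> G -> B
Depth = number of edges = 2

Answer: 2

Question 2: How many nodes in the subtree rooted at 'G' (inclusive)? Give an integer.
Answer: 3

Derivation:
Subtree rooted at G contains: A, B, G
Count = 3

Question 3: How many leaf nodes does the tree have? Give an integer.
Answer: 4

Derivation:
Leaves (nodes with no children): A, B, D, E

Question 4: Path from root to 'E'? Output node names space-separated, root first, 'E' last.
Walk down from root: C -> E

Answer: C E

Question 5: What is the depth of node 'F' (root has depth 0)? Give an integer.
Answer: 1

Derivation:
Path from root to F: C -> F
Depth = number of edges = 1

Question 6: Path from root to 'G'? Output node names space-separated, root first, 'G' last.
Answer: C G

Derivation:
Walk down from root: C -> G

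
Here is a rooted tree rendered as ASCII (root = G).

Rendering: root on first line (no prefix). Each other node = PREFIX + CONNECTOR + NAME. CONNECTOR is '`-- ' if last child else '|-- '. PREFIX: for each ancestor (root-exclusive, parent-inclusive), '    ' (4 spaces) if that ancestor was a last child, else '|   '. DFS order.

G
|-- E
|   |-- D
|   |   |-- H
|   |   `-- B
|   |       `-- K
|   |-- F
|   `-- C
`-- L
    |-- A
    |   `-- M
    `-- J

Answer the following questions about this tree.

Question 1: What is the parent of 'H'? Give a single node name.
Scan adjacency: H appears as child of D

Answer: D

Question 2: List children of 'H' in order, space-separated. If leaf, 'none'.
Node H's children (from adjacency): (leaf)

Answer: none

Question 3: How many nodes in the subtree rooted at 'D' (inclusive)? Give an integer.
Answer: 4

Derivation:
Subtree rooted at D contains: B, D, H, K
Count = 4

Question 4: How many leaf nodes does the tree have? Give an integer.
Leaves (nodes with no children): C, F, H, J, K, M

Answer: 6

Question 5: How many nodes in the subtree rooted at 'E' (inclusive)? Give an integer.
Answer: 7

Derivation:
Subtree rooted at E contains: B, C, D, E, F, H, K
Count = 7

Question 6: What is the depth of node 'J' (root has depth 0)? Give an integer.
Answer: 2

Derivation:
Path from root to J: G -> L -> J
Depth = number of edges = 2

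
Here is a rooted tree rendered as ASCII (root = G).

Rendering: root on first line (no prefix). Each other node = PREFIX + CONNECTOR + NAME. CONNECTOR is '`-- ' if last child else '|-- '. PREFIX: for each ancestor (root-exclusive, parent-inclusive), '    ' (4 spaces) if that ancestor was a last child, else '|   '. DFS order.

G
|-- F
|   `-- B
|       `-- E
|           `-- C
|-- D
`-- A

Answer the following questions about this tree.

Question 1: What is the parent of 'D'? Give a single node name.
Answer: G

Derivation:
Scan adjacency: D appears as child of G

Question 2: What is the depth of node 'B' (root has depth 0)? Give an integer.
Path from root to B: G -> F -> B
Depth = number of edges = 2

Answer: 2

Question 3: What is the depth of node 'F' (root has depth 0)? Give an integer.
Path from root to F: G -> F
Depth = number of edges = 1

Answer: 1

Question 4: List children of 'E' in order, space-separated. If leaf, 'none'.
Answer: C

Derivation:
Node E's children (from adjacency): C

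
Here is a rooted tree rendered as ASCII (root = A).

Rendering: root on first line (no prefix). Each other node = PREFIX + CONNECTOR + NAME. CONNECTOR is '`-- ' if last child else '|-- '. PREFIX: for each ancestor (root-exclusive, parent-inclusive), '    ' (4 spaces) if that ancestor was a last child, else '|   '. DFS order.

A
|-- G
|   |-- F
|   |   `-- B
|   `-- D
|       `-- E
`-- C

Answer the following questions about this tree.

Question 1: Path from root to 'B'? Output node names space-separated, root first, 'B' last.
Walk down from root: A -> G -> F -> B

Answer: A G F B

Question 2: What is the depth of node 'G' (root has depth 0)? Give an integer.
Path from root to G: A -> G
Depth = number of edges = 1

Answer: 1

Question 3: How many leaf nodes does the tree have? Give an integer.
Leaves (nodes with no children): B, C, E

Answer: 3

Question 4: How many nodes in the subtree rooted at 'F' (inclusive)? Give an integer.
Answer: 2

Derivation:
Subtree rooted at F contains: B, F
Count = 2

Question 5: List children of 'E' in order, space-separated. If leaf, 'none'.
Answer: none

Derivation:
Node E's children (from adjacency): (leaf)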